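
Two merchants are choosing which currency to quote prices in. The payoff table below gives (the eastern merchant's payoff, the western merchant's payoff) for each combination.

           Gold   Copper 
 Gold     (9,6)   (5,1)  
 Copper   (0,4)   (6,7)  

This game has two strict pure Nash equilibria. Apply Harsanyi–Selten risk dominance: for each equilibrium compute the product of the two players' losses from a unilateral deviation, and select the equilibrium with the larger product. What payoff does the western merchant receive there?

6

At both Gold: the eastern merchant loses 9 − 0 = 9 by deviating; the western merchant loses 6 − 1 = 5. Product = 9·5 = 45.
At both Copper: the eastern merchant loses 6 − 5 = 1 by deviating; the western merchant loses 7 − 4 = 3. Product = 1·3 = 3.
45 > 3, so both Gold is risk-dominant. The western merchant's payoff there is 6.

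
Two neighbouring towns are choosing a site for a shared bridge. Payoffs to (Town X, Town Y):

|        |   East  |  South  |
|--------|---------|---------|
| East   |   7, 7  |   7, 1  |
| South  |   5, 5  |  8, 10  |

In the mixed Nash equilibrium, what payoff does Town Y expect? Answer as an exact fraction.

65/11

Town X mixes with probability p on East, chosen so Town Y is indifferent: 7p + 5(1−p) = 1p + 10(1−p) gives p = 5/11.
Town Y's expected payoff is 7·5/11 + 5·6/11 = 65/11.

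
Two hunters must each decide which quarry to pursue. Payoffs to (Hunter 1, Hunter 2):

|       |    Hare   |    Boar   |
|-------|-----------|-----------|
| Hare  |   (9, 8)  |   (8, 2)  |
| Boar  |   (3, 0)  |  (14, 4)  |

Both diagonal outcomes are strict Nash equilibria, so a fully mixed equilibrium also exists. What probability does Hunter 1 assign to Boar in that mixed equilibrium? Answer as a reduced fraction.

Hunter 1's mix p on Hare must make Hunter 2 indifferent between Hare and Boar.
Hunter 2's payoff from Hare: 8p + 0(1−p). From Boar: 2p + 4(1−p).
Set equal: 6p = 4(1−p) → p = 4/10 = 2/5.
Probability on Boar is 1 − 2/5 = 3/5.

3/5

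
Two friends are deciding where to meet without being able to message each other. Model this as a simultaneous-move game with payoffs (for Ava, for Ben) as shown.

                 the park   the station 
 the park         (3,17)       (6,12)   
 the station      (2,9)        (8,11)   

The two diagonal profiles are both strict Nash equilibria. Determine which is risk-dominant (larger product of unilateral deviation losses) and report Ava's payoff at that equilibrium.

3

At both the park: Ava loses 3 − 2 = 1 by deviating; Ben loses 17 − 12 = 5. Product = 1·5 = 5.
At both the station: Ava loses 8 − 6 = 2 by deviating; Ben loses 11 − 9 = 2. Product = 2·2 = 4.
5 > 4, so both the park is risk-dominant. Ava's payoff there is 3.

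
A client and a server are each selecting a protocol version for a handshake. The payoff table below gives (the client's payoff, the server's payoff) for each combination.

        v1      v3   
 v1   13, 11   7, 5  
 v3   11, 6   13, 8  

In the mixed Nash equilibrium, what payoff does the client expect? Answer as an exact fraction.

23/2

The server mixes with probability q on v1, chosen so the client is indifferent: 13q + 7(1−q) = 11q + 13(1−q) gives q = 3/4.
The client's expected payoff (from either row, since indifferent) is 13·3/4 + 7·1/4 = 23/2.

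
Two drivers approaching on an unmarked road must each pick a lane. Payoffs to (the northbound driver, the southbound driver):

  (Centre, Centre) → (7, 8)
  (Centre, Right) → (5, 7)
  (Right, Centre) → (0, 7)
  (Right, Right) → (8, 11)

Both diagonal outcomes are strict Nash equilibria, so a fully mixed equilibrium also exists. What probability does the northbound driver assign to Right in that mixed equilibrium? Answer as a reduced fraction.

The northbound driver's mix p on Centre must make the southbound driver indifferent between Centre and Right.
The southbound driver's payoff from Centre: 8p + 7(1−p). From Right: 7p + 11(1−p).
Set equal: 1p = 4(1−p) → p = 4/5.
Probability on Right is 1 − 4/5 = 1/5.

1/5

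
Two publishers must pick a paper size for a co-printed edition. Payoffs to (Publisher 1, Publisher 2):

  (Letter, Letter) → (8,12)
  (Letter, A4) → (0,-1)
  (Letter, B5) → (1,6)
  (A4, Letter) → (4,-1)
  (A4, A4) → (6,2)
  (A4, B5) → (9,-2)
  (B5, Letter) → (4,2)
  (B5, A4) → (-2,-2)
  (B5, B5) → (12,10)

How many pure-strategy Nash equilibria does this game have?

Both Letter: Publisher 1 gets 8 (best alternative 4); Publisher 2 gets 12 (best alternative 6). Neither deviates — NE.
Both A4: Publisher 1 gets 6 (best alternative 0); Publisher 2 gets 2 (best alternative -1). Neither deviates — NE.
Both B5: Publisher 1 gets 12 (best alternative 9); Publisher 2 gets 10 (best alternative 2). Neither deviates — NE.
(B5, Letter) is not a NE: Publisher 1 would switch to Letter (8 > 4).
No other cell survives both best-response checks, so there are 3 pure NE.

3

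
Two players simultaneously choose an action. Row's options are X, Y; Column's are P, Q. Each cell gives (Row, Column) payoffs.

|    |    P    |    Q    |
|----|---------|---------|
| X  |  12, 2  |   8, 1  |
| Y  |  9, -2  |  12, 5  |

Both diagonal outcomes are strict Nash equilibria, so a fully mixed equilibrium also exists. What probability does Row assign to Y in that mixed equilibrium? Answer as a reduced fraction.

1/8

Row's mix p on X must make Column indifferent between P and Q.
Column's payoff from P: 2p + (-2)(1−p). From Q: 1p + 5(1−p).
Set equal: 1p = 7(1−p) → p = 7/8.
Probability on Y is 1 − 7/8 = 1/8.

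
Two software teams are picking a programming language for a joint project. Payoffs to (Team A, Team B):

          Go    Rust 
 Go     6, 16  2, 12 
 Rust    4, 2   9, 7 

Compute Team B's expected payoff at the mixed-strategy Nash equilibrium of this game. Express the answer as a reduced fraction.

88/9

Team A mixes with probability p on Go, chosen so Team B is indifferent: 16p + 2(1−p) = 12p + 7(1−p) gives p = 5/9.
Team B's expected payoff is 16·5/9 + 2·4/9 = 88/9.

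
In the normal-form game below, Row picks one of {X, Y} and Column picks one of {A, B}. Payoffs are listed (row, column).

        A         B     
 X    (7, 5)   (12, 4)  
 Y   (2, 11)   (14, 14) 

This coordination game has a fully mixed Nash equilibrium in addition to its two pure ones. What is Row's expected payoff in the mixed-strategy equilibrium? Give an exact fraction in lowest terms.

Column mixes with probability q on A, chosen so Row is indifferent: 7q + 12(1−q) = 2q + 14(1−q) gives q = 2/7.
Row's expected payoff (from either row, since indifferent) is 7·2/7 + 12·5/7 = 74/7.

74/7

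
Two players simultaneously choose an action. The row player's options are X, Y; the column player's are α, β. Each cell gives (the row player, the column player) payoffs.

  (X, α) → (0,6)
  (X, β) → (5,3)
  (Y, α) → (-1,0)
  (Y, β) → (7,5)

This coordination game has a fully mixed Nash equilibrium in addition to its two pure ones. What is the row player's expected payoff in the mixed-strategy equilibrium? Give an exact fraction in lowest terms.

The column player mixes with probability q on α, chosen so the row player is indifferent: 0q + 5(1−q) = (-1)q + 7(1−q) gives q = 2/3.
The row player's expected payoff (from either row, since indifferent) is 0·2/3 + 5·1/3 = 5/3.

5/3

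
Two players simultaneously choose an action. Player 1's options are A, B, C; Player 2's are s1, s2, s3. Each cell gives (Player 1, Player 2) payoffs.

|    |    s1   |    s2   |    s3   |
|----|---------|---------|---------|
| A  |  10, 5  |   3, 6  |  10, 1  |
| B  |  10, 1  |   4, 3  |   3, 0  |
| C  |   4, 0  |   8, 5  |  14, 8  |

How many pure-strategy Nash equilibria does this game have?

(C, s3): Player 1 gets 14 (best alternative 10); Player 2 gets 8 (best alternative 5). Neither deviates — NE.
(A, s1) is not a NE: Player 2 would switch to s2 (6 > 5).
No other cell survives both best-response checks, so there is 1 pure NE.

1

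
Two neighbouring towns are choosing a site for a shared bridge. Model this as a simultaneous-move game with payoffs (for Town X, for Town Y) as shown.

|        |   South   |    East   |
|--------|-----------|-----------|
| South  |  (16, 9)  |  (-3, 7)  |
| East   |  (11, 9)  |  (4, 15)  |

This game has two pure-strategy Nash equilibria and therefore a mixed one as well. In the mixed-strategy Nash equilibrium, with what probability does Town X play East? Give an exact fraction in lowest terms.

Town X's mix p on South must make Town Y indifferent between South and East.
Town Y's payoff from South: 9p + 9(1−p). From East: 7p + 15(1−p).
Set equal: 2p = 6(1−p) → p = 6/8 = 3/4.
Probability on East is 1 − 3/4 = 1/4.

1/4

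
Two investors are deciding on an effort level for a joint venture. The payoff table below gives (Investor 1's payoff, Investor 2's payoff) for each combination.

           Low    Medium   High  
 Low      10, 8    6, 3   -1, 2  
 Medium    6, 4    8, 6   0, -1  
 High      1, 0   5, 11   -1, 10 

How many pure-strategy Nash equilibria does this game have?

2

Both Low: Investor 1 gets 10 (best alternative 6); Investor 2 gets 8 (best alternative 3). Neither deviates — NE.
Both Medium: Investor 1 gets 8 (best alternative 6); Investor 2 gets 6 (best alternative 4). Neither deviates — NE.
Both High is not a NE: Investor 1 would switch to Medium (0 > -1).
No other cell survives both best-response checks, so there are 2 pure NE.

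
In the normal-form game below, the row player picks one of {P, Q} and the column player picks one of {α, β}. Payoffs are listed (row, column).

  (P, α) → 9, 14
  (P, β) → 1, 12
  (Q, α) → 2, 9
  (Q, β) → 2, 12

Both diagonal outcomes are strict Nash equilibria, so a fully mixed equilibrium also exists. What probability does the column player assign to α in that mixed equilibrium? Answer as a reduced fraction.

1/8

The column player's mix q on α must make the row player indifferent between P and Q.
The row player's payoff from P: 9q + 1(1−q). From Q: 2q + 2(1−q).
Set equal: 7q = 1(1−q) → q = 1/8.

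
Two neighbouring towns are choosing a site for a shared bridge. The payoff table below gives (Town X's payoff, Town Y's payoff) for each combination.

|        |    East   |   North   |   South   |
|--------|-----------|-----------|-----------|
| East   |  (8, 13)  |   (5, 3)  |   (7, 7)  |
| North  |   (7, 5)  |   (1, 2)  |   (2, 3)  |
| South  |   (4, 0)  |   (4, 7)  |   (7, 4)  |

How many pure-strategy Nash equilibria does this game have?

1

Both East: Town X gets 8 (best alternative 7); Town Y gets 13 (best alternative 7). Neither deviates — NE.
Both North is not a NE: Town X would switch to East (5 > 1).
No other cell survives both best-response checks, so there is 1 pure NE.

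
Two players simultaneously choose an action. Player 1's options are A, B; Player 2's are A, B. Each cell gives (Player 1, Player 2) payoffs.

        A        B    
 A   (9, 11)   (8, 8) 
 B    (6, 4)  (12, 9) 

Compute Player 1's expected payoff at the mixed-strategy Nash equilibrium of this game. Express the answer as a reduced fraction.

Player 2 mixes with probability q on A, chosen so Player 1 is indifferent: 9q + 8(1−q) = 6q + 12(1−q) gives q = 4/7.
Player 1's expected payoff (from either row, since indifferent) is 9·4/7 + 8·3/7 = 60/7.

60/7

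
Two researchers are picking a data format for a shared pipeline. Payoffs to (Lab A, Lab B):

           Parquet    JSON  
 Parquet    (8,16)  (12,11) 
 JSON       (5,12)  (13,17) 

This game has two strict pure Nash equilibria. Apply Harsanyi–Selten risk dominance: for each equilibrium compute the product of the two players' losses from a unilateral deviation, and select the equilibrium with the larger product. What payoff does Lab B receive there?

At both Parquet: Lab A loses 8 − 5 = 3 by deviating; Lab B loses 16 − 11 = 5. Product = 3·5 = 15.
At both JSON: Lab A loses 13 − 12 = 1 by deviating; Lab B loses 17 − 12 = 5. Product = 1·5 = 5.
15 > 5, so both Parquet is risk-dominant. Lab B's payoff there is 16.

16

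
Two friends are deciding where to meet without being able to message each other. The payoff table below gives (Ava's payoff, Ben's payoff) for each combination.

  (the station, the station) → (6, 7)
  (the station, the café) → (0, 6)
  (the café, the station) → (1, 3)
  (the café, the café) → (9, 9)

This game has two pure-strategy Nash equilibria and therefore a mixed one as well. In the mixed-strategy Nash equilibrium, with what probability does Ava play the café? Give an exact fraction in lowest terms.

1/7

Ava's mix p on the station must make Ben indifferent between the station and the café.
Ben's payoff from the station: 7p + 3(1−p). From the café: 6p + 9(1−p).
Set equal: 1p = 6(1−p) → p = 6/7.
Probability on the café is 1 − 6/7 = 1/7.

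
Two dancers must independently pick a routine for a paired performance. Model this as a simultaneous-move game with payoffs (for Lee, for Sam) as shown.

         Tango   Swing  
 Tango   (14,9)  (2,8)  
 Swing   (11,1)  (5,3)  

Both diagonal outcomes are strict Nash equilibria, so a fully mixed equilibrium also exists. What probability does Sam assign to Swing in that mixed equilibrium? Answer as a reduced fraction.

Sam's mix q on Tango must make Lee indifferent between Tango and Swing.
Lee's payoff from Tango: 14q + 2(1−q). From Swing: 11q + 5(1−q).
Set equal: 3q = 3(1−q) → q = 3/6 = 1/2.
Probability on Swing is 1 − 1/2 = 1/2.

1/2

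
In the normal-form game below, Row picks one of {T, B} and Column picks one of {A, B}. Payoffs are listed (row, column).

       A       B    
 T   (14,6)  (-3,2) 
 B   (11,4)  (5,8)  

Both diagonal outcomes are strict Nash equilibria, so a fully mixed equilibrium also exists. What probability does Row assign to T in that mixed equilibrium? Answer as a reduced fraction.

1/2

Row's mix p on T must make Column indifferent between A and B.
Column's payoff from A: 6p + 4(1−p). From B: 2p + 8(1−p).
Set equal: 4p = 4(1−p) → p = 4/8 = 1/2.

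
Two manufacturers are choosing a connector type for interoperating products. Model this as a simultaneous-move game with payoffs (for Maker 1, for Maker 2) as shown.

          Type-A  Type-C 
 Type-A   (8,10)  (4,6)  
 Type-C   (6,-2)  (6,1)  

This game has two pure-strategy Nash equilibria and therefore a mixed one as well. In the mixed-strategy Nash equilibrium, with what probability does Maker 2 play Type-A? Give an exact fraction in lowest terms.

1/2

Maker 2's mix q on Type-A must make Maker 1 indifferent between Type-A and Type-C.
Maker 1's payoff from Type-A: 8q + 4(1−q). From Type-C: 6q + 6(1−q).
Set equal: 2q = 2(1−q) → q = 2/4 = 1/2.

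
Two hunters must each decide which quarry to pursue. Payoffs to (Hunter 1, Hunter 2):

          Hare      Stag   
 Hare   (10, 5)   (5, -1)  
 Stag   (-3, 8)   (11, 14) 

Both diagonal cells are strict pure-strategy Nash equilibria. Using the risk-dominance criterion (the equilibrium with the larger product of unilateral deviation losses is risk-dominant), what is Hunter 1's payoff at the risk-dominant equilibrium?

At both Hare: Hunter 1 loses 10 − (-3) = 13 by deviating; Hunter 2 loses 5 − (-1) = 6. Product = 13·6 = 78.
At both Stag: Hunter 1 loses 11 − 5 = 6 by deviating; Hunter 2 loses 14 − 8 = 6. Product = 6·6 = 36.
78 > 36, so both Hare is risk-dominant. Hunter 1's payoff there is 10.

10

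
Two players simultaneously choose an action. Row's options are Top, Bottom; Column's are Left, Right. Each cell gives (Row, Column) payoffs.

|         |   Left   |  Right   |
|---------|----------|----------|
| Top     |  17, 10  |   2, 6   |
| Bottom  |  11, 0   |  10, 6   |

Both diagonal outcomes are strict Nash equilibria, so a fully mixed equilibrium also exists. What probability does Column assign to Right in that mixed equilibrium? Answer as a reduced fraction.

Column's mix q on Left must make Row indifferent between Top and Bottom.
Row's payoff from Top: 17q + 2(1−q). From Bottom: 11q + 10(1−q).
Set equal: 6q = 8(1−q) → q = 8/14 = 4/7.
Probability on Right is 1 − 4/7 = 3/7.

3/7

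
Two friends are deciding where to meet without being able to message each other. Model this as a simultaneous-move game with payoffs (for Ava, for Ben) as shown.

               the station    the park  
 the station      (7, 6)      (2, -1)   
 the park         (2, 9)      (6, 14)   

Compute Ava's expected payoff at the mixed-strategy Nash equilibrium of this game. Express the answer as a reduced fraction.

Ben mixes with probability q on the station, chosen so Ava is indifferent: 7q + 2(1−q) = 2q + 6(1−q) gives q = 4/9.
Ava's expected payoff (from either row, since indifferent) is 7·4/9 + 2·5/9 = 38/9.

38/9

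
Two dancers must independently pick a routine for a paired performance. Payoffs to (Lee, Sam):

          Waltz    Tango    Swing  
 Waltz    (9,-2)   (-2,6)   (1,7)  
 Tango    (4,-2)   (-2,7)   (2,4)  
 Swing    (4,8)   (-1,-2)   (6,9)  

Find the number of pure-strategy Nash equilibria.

Both Swing: Lee gets 6 (best alternative 2); Sam gets 9 (best alternative 8). Neither deviates — NE.
Both Waltz is not a NE: Sam would switch to Swing (7 > -2).
No other cell survives both best-response checks, so there is 1 pure NE.

1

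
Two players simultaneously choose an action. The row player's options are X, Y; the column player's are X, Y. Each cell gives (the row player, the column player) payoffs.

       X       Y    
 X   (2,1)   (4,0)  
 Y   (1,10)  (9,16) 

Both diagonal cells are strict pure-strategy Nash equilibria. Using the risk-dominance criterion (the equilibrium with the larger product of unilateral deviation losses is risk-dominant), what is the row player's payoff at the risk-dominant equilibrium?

At both X: the row player loses 2 − 1 = 1 by deviating; the column player loses 1 − 0 = 1. Product = 1·1 = 1.
At both Y: the row player loses 9 − 4 = 5 by deviating; the column player loses 16 − 10 = 6. Product = 5·6 = 30.
30 > 1, so both Y is risk-dominant. The row player's payoff there is 9.

9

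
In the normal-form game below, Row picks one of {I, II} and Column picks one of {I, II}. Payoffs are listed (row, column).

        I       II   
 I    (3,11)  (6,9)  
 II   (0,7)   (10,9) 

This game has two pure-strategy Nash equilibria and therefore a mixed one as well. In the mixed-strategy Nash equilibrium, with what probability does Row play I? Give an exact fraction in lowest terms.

Row's mix p on I must make Column indifferent between I and II.
Column's payoff from I: 11p + 7(1−p). From II: 9p + 9(1−p).
Set equal: 2p = 2(1−p) → p = 2/4 = 1/2.

1/2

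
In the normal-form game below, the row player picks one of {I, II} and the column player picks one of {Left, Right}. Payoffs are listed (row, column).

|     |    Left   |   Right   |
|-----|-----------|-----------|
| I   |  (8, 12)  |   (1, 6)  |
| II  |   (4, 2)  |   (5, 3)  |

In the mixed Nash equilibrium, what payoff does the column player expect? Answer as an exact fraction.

24/7

The row player mixes with probability p on I, chosen so the column player is indifferent: 12p + 2(1−p) = 6p + 3(1−p) gives p = 1/7.
The column player's expected payoff is 12·1/7 + 2·6/7 = 24/7.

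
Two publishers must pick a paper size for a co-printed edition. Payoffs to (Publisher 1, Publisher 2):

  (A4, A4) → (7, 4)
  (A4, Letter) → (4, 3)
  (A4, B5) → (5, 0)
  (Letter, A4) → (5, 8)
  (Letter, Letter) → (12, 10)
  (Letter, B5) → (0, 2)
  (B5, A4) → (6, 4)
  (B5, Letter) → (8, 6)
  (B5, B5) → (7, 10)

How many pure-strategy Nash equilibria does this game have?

Both A4: Publisher 1 gets 7 (best alternative 6); Publisher 2 gets 4 (best alternative 3). Neither deviates — NE.
Both Letter: Publisher 1 gets 12 (best alternative 8); Publisher 2 gets 10 (best alternative 8). Neither deviates — NE.
Both B5: Publisher 1 gets 7 (best alternative 5); Publisher 2 gets 10 (best alternative 6). Neither deviates — NE.
(A4, B5) is not a NE: Publisher 1 would switch to B5 (7 > 5).
No other cell survives both best-response checks, so there are 3 pure NE.

3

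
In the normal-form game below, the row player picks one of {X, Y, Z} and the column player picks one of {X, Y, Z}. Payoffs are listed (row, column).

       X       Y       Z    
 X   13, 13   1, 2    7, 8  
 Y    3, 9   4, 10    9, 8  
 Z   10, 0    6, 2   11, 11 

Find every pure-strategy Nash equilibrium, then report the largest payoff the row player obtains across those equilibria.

13

Both X is a pure NE (the row player: 13 ≥ 10; the column player: 13 ≥ 8). The row player gets 13.
Both Z is a pure NE (the row player: 11 ≥ 9; the column player: 11 ≥ 2). The row player gets 11.
Every other cell has a profitable deviation for at least one player. Highest of {13, 11} is 13.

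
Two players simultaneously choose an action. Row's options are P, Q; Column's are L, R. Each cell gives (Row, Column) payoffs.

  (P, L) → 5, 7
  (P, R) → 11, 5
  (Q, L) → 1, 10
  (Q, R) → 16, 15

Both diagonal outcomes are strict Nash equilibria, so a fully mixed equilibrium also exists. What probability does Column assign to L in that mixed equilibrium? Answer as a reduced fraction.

5/9

Column's mix q on L must make Row indifferent between P and Q.
Row's payoff from P: 5q + 11(1−q). From Q: 1q + 16(1−q).
Set equal: 4q = 5(1−q) → q = 5/9.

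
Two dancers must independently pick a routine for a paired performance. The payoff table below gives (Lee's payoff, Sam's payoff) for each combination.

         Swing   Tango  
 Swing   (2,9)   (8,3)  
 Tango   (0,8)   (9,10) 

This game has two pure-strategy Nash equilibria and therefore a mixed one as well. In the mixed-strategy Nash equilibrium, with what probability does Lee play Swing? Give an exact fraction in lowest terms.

1/4

Lee's mix p on Swing must make Sam indifferent between Swing and Tango.
Sam's payoff from Swing: 9p + 8(1−p). From Tango: 3p + 10(1−p).
Set equal: 6p = 2(1−p) → p = 2/8 = 1/4.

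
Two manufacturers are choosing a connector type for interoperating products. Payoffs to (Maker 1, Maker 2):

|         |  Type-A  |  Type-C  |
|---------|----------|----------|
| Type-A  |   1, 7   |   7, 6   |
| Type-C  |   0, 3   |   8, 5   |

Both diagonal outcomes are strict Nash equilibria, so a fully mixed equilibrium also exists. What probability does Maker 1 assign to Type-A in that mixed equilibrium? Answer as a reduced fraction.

2/3

Maker 1's mix p on Type-A must make Maker 2 indifferent between Type-A and Type-C.
Maker 2's payoff from Type-A: 7p + 3(1−p). From Type-C: 6p + 5(1−p).
Set equal: 1p = 2(1−p) → p = 2/3.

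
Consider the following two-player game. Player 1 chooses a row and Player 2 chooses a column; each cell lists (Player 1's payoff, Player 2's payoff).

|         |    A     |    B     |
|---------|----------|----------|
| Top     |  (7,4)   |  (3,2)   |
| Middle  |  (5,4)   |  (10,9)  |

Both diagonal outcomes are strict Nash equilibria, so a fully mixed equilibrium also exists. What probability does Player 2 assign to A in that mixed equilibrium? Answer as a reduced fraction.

7/9

Player 2's mix q on A must make Player 1 indifferent between Top and Middle.
Player 1's payoff from Top: 7q + 3(1−q). From Middle: 5q + 10(1−q).
Set equal: 2q = 7(1−q) → q = 7/9.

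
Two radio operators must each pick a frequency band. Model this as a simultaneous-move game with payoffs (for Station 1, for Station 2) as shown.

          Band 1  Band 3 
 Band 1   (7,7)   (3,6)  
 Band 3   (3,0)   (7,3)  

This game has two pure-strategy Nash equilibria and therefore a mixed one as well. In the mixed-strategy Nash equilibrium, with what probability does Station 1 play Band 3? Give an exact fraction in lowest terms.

Station 1's mix p on Band 1 must make Station 2 indifferent between Band 1 and Band 3.
Station 2's payoff from Band 1: 7p + 0(1−p). From Band 3: 6p + 3(1−p).
Set equal: 1p = 3(1−p) → p = 3/4.
Probability on Band 3 is 1 − 3/4 = 1/4.

1/4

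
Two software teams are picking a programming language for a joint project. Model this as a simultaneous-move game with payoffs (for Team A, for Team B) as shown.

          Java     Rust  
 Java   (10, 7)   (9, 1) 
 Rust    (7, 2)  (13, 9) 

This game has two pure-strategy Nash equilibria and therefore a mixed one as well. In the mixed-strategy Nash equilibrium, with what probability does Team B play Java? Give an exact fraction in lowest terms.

4/7

Team B's mix q on Java must make Team A indifferent between Java and Rust.
Team A's payoff from Java: 10q + 9(1−q). From Rust: 7q + 13(1−q).
Set equal: 3q = 4(1−q) → q = 4/7.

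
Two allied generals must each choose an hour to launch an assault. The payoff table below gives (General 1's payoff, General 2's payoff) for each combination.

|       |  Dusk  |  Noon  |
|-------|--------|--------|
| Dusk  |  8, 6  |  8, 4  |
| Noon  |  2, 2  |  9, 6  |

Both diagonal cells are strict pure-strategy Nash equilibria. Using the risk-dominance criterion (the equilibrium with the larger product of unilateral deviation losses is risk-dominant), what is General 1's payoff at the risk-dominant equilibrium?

At both Dusk: General 1 loses 8 − 2 = 6 by deviating; General 2 loses 6 − 4 = 2. Product = 6·2 = 12.
At both Noon: General 1 loses 9 − 8 = 1 by deviating; General 2 loses 6 − 2 = 4. Product = 1·4 = 4.
12 > 4, so both Dusk is risk-dominant. General 1's payoff there is 8.

8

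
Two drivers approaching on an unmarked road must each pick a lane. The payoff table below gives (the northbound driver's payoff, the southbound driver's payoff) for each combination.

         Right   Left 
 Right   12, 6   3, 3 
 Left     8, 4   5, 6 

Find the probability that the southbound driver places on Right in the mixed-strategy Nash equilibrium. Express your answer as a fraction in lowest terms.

1/3

The southbound driver's mix q on Right must make the northbound driver indifferent between Right and Left.
The northbound driver's payoff from Right: 12q + 3(1−q). From Left: 8q + 5(1−q).
Set equal: 4q = 2(1−q) → q = 2/6 = 1/3.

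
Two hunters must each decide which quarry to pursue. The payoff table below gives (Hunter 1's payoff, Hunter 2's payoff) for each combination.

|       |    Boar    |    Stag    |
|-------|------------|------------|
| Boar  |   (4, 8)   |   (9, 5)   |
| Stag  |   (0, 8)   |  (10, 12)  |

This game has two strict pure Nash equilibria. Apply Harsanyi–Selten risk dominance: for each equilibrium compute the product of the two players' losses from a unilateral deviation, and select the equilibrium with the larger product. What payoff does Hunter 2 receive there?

At both Boar: Hunter 1 loses 4 − 0 = 4 by deviating; Hunter 2 loses 8 − 5 = 3. Product = 4·3 = 12.
At both Stag: Hunter 1 loses 10 − 9 = 1 by deviating; Hunter 2 loses 12 − 8 = 4. Product = 1·4 = 4.
12 > 4, so both Boar is risk-dominant. Hunter 2's payoff there is 8.

8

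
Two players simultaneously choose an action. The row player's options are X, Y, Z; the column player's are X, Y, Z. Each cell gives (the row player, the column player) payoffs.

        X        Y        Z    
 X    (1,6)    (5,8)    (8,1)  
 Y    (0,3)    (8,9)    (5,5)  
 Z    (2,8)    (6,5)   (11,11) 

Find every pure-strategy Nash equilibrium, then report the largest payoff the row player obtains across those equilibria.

11

Both Y is a pure NE (the row player: 8 ≥ 6; the column player: 9 ≥ 5). The row player gets 8.
Both Z is a pure NE (the row player: 11 ≥ 8; the column player: 11 ≥ 8). The row player gets 11.
Every other cell has a profitable deviation for at least one player. Highest of {8, 11} is 11.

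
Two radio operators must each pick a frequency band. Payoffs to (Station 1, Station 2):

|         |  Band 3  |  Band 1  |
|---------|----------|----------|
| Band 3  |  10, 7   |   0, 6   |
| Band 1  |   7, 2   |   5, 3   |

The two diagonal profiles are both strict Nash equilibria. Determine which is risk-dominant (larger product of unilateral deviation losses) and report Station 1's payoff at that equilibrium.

5

At both Band 3: Station 1 loses 10 − 7 = 3 by deviating; Station 2 loses 7 − 6 = 1. Product = 3·1 = 3.
At both Band 1: Station 1 loses 5 − 0 = 5 by deviating; Station 2 loses 3 − 2 = 1. Product = 5·1 = 5.
5 > 3, so both Band 1 is risk-dominant. Station 1's payoff there is 5.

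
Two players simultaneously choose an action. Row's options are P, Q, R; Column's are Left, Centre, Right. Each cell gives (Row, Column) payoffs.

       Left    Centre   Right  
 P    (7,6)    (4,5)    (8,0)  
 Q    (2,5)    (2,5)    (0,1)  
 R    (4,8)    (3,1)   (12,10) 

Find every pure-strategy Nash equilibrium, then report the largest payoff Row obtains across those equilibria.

(P, Left) is a pure NE (Row: 7 ≥ 4; Column: 6 ≥ 5). Row gets 7.
(R, Right) is a pure NE (Row: 12 ≥ 8; Column: 10 ≥ 8). Row gets 12.
Every other cell has a profitable deviation for at least one player. Highest of {7, 12} is 12.

12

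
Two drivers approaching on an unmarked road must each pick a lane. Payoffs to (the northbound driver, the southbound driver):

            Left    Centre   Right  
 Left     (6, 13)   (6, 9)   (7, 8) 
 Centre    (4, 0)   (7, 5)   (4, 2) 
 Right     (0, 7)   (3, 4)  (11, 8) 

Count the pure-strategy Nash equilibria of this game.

3

Both Left: the northbound driver gets 6 (best alternative 4); the southbound driver gets 13 (best alternative 9). Neither deviates — NE.
Both Centre: the northbound driver gets 7 (best alternative 6); the southbound driver gets 5 (best alternative 2). Neither deviates — NE.
Both Right: the northbound driver gets 11 (best alternative 7); the southbound driver gets 8 (best alternative 7). Neither deviates — NE.
(Centre, Left) is not a NE: the northbound driver would switch to Left (6 > 4).
No other cell survives both best-response checks, so there are 3 pure NE.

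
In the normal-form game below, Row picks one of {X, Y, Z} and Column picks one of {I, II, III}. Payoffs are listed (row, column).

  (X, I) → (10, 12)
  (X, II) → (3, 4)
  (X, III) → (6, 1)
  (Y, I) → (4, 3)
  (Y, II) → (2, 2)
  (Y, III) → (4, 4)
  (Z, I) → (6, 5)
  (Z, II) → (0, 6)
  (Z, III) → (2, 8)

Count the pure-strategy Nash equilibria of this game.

(X, I): Row gets 10 (best alternative 6); Column gets 12 (best alternative 4). Neither deviates — NE.
(Y, II) is not a NE: Row would switch to X (3 > 2).
No other cell survives both best-response checks, so there is 1 pure NE.

1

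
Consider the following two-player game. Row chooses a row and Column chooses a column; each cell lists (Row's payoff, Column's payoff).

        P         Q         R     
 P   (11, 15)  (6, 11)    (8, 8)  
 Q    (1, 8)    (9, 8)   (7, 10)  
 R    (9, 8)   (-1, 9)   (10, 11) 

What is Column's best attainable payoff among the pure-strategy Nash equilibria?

Both P is a pure NE (Row: 11 ≥ 9; Column: 15 ≥ 11). Column gets 15.
Both R is a pure NE (Row: 10 ≥ 8; Column: 11 ≥ 9). Column gets 11.
Every other cell has a profitable deviation for at least one player. Highest of {15, 11} is 15.

15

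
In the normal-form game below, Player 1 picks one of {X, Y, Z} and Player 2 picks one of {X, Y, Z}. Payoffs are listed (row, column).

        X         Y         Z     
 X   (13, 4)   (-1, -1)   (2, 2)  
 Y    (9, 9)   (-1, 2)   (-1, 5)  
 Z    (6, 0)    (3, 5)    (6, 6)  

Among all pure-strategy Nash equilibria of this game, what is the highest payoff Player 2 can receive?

6

Both X is a pure NE (Player 1: 13 ≥ 9; Player 2: 4 ≥ 2). Player 2 gets 4.
Both Z is a pure NE (Player 1: 6 ≥ 2; Player 2: 6 ≥ 5). Player 2 gets 6.
Every other cell has a profitable deviation for at least one player. Highest of {4, 6} is 6.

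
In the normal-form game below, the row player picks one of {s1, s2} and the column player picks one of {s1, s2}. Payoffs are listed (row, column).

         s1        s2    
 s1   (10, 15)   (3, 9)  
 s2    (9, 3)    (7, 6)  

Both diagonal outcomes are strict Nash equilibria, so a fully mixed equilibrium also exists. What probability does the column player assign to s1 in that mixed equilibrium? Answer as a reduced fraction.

The column player's mix q on s1 must make the row player indifferent between s1 and s2.
The row player's payoff from s1: 10q + 3(1−q). From s2: 9q + 7(1−q).
Set equal: 1q = 4(1−q) → q = 4/5.

4/5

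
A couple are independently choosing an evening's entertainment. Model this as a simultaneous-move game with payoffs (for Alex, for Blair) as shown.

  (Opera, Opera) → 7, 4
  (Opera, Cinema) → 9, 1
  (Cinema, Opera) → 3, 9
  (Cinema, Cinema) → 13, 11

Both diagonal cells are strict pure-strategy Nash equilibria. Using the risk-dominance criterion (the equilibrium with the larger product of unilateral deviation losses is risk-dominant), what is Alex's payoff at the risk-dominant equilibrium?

At both Opera: Alex loses 7 − 3 = 4 by deviating; Blair loses 4 − 1 = 3. Product = 4·3 = 12.
At both Cinema: Alex loses 13 − 9 = 4 by deviating; Blair loses 11 − 9 = 2. Product = 4·2 = 8.
12 > 8, so both Opera is risk-dominant. Alex's payoff there is 7.

7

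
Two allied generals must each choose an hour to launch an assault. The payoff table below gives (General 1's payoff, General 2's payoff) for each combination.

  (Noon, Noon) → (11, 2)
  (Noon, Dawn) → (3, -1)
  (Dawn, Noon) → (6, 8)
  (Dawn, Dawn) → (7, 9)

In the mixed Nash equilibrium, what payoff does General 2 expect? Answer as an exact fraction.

General 1 mixes with probability p on Noon, chosen so General 2 is indifferent: 2p + 8(1−p) = (-1)p + 9(1−p) gives p = 1/4.
General 2's expected payoff is 2·1/4 + 8·3/4 = 13/2.

13/2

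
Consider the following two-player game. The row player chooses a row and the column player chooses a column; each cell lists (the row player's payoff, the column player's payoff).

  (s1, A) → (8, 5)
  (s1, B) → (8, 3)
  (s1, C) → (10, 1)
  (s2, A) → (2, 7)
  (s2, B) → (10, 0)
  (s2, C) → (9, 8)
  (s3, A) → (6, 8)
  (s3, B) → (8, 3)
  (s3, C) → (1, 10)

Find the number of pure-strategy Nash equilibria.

(s1, A): the row player gets 8 (best alternative 6); the column player gets 5 (best alternative 3). Neither deviates — NE.
(s2, B) is not a NE: the column player would switch to C (8 > 0).
No other cell survives both best-response checks, so there is 1 pure NE.

1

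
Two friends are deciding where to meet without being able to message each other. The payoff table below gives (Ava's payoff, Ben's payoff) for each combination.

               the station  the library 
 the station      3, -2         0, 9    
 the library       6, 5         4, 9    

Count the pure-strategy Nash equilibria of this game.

1

Both the library: Ava gets 4 (best alternative 0); Ben gets 9 (best alternative 5). Neither deviates — NE.
Both the station is not a NE: Ava would switch to the library (6 > 3).
No other cell survives both best-response checks, so there is 1 pure NE.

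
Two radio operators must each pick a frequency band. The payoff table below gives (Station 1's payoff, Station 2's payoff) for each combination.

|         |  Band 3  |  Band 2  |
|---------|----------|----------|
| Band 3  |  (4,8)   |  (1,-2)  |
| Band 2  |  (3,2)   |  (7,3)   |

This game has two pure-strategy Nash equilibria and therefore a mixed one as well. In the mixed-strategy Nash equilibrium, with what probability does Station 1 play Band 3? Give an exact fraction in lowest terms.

1/11

Station 1's mix p on Band 3 must make Station 2 indifferent between Band 3 and Band 2.
Station 2's payoff from Band 3: 8p + 2(1−p). From Band 2: (-2)p + 3(1−p).
Set equal: 10p = 1(1−p) → p = 1/11.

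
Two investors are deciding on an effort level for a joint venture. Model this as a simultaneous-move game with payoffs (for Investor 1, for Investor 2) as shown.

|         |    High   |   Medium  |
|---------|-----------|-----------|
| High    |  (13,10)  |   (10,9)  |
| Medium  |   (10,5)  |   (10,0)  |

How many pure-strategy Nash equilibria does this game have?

Both High: Investor 1 gets 13 (best alternative 10); Investor 2 gets 10 (best alternative 9). Neither deviates — NE.
Both Medium is not a NE: Investor 2 would switch to High (5 > 0).
No other cell survives both best-response checks, so there is 1 pure NE.

1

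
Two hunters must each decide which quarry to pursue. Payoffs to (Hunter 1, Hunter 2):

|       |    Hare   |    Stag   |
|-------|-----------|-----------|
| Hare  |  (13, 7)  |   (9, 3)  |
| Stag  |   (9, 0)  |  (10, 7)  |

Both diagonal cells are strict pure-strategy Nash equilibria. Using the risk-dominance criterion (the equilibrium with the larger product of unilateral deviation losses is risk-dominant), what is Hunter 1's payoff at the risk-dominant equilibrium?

13

At both Hare: Hunter 1 loses 13 − 9 = 4 by deviating; Hunter 2 loses 7 − 3 = 4. Product = 4·4 = 16.
At both Stag: Hunter 1 loses 10 − 9 = 1 by deviating; Hunter 2 loses 7 − 0 = 7. Product = 1·7 = 7.
16 > 7, so both Hare is risk-dominant. Hunter 1's payoff there is 13.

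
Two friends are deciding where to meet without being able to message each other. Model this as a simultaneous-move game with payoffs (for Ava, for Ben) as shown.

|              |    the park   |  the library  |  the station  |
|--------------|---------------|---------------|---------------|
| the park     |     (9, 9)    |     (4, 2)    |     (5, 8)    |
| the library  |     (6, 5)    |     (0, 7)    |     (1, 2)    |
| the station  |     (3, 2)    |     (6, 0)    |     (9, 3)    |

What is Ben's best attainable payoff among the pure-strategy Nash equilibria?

9

Both the park is a pure NE (Ava: 9 ≥ 6; Ben: 9 ≥ 8). Ben gets 9.
Both the station is a pure NE (Ava: 9 ≥ 5; Ben: 3 ≥ 2). Ben gets 3.
Every other cell has a profitable deviation for at least one player. Highest of {9, 3} is 9.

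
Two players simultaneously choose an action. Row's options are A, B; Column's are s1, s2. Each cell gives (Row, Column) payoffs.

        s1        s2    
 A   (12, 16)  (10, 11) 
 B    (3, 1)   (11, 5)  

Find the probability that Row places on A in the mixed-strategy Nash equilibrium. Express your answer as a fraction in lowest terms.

4/9

Row's mix p on A must make Column indifferent between s1 and s2.
Column's payoff from s1: 16p + 1(1−p). From s2: 11p + 5(1−p).
Set equal: 5p = 4(1−p) → p = 4/9.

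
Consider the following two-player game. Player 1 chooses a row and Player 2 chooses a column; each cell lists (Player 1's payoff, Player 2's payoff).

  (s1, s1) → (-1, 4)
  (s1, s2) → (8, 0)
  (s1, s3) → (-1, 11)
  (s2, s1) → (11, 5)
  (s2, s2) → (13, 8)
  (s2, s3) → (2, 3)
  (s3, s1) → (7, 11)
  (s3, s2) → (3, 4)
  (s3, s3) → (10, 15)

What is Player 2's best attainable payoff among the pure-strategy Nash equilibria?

15

Both s2 is a pure NE (Player 1: 13 ≥ 8; Player 2: 8 ≥ 5). Player 2 gets 8.
Both s3 is a pure NE (Player 1: 10 ≥ 2; Player 2: 15 ≥ 11). Player 2 gets 15.
Every other cell has a profitable deviation for at least one player. Highest of {8, 15} is 15.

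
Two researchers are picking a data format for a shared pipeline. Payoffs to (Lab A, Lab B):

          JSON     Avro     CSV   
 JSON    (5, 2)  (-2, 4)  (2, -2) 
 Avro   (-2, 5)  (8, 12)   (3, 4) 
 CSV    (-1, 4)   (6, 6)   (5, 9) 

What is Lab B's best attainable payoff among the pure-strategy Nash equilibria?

12

Both Avro is a pure NE (Lab A: 8 ≥ 6; Lab B: 12 ≥ 5). Lab B gets 12.
Both CSV is a pure NE (Lab A: 5 ≥ 3; Lab B: 9 ≥ 6). Lab B gets 9.
Every other cell has a profitable deviation for at least one player. Highest of {12, 9} is 12.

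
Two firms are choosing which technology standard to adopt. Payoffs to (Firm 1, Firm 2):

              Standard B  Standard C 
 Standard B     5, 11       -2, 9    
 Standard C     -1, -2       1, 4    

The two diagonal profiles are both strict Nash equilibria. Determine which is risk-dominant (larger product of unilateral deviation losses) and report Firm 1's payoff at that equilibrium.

At both Standard B: Firm 1 loses 5 − (-1) = 6 by deviating; Firm 2 loses 11 − 9 = 2. Product = 6·2 = 12.
At both Standard C: Firm 1 loses 1 − (-2) = 3 by deviating; Firm 2 loses 4 − (-2) = 6. Product = 3·6 = 18.
18 > 12, so both Standard C is risk-dominant. Firm 1's payoff there is 1.

1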